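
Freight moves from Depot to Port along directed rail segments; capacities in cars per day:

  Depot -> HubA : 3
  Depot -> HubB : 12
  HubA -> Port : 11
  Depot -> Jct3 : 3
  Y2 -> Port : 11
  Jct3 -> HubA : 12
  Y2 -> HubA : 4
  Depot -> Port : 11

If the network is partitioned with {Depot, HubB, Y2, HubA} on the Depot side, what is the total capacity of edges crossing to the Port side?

Edges leaving {Depot, HubB, Y2, HubA}: Depot→Jct3 (3), Depot→Port (11), Y2→Port (11), HubA→Port (11).
Cut capacity = 3 + 11 + 11 + 11 = 36.

36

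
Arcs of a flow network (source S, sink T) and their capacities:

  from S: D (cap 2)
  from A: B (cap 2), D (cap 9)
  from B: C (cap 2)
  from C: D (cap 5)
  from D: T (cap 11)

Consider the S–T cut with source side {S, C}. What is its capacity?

7

Edges leaving {S, C}: S→D (2), C→D (5).
Cut capacity = 2 + 5 = 7.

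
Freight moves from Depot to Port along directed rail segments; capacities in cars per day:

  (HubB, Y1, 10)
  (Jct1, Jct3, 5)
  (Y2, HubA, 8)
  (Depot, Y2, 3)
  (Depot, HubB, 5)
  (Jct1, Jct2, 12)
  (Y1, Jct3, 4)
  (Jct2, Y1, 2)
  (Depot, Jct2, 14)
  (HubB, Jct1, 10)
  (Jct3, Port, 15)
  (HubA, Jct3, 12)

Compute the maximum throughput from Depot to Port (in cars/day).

Augment Depot→Jct2→Y1→Jct3→Port: bottleneck 2, flow now 2.
Augment Depot→HubB→Y1→Jct3→Port: bottleneck 2, flow now 4.
Augment Depot→HubB→Jct1→Jct3→Port: bottleneck 3, flow now 7.
Augment Depot→Y2→HubA→Jct3→Port: bottleneck 3, flow now 10.
No augmenting path remains; maximum flow = 10.
In the residual graph, reachable from Depot: {Depot, Jct2}.
Min-cut edges: Depot→HubB (5), Depot→Y2 (3), Jct2→Y1 (2); capacity 5 + 3 + 2 = 10.
This cut is saturated, so no flow can exceed 10.

10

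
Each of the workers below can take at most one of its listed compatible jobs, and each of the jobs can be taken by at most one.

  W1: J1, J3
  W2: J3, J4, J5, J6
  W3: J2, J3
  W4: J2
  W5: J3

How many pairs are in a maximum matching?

Unit-capacity flow: source→left, listed edges, right→sink; max matching = max flow.
Augmenting path W1→J1 (+1); matched 1.
Augmenting path W2→J3 (+1); matched 2.
Augmenting path W3→J2 (+1); matched 3.
Augmenting path W5→J3→W2→J4 (+1); matched 4.
No augmenting path remains; maximum matching = 4.
König certificate: {W1, W2, J2, J3} is a vertex cover of size 4 (every listed pair touches it), so no matching can be larger.

4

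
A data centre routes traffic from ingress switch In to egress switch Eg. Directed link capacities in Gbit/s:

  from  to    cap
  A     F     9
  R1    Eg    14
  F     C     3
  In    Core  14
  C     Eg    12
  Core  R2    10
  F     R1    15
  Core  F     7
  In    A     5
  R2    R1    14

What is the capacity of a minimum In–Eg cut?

17

Augment In→Core→F→C→Eg: bottleneck 3, flow now 3.
Augment In→Core→F→R1→Eg: bottleneck 4, flow now 7.
Augment In→Core→R2→R1→Eg: bottleneck 7, flow now 14.
Augment In→A→F→R1→Eg: bottleneck 3, flow now 17.
No augmenting path remains; maximum flow = 17.
By max-flow min-cut, the minimum cut capacity equals the max flow.
In the residual graph, reachable from In: {In, Core, A, F, R2, R1}.
Min-cut edges: F→C (3), R1→Eg (14); capacity 3 + 14 = 17.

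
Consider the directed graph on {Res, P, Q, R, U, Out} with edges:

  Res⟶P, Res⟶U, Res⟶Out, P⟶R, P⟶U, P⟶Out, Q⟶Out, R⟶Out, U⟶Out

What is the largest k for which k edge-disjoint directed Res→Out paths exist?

Assign every edge capacity 1; by Menger, the answer equals the max flow.
Path Res→Out (+1); total 1.
Path Res→P→Out (+1); total 2.
Path Res→U→Out (+1); total 3.
No residual Res→Out path; max flow = 3.
Certifying cut of size 3: {Res→Out, Res→P, Res→U}.

3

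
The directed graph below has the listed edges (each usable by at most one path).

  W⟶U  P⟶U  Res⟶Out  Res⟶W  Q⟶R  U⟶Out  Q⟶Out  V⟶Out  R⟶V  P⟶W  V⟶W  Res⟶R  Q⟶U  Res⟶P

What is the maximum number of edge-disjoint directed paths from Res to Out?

3

Assign every edge capacity 1; by Menger, the answer equals the max flow.
Path Res→Out (+1); total 1.
Path Res→P→U→Out (+1); total 2.
Path Res→R→V→Out (+1); total 3.
No residual Res→Out path; max flow = 3.
Certifying cut of size 3: {Res→Out, Res→R, U→Out}.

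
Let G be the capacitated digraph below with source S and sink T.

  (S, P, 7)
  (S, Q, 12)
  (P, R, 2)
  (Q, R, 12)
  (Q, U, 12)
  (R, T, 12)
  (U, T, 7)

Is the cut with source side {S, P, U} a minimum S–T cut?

No — its capacity is 21, but the minimum cut has capacity 14.

Given cut capacity: 12 + 2 + 7 = 21.
Augment S→P→R→T: bottleneck 2, flow now 2.
Augment S→Q→R→T: bottleneck 10, flow now 12.
Augment S→Q→U→T: bottleneck 2, flow now 14.
No augmenting path remains; maximum flow = 14.
In the residual graph, reachable from S: {S, P}.
Min-cut edges: S→Q (12), P→R (2); capacity 12 + 2 = 14.
Cut capacity 21 exceeds the max flow 14, so it is not minimum.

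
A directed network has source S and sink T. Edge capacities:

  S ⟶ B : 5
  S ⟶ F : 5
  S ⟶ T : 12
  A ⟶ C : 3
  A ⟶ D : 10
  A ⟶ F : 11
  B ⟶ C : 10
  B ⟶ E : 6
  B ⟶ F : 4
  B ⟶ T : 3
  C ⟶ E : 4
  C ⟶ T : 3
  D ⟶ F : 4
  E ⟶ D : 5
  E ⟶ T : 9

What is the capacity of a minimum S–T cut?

Augment S→T: bottleneck 12, flow now 12.
Augment S→B→T: bottleneck 3, flow now 15.
Augment S→B→C→T: bottleneck 2, flow now 17.
No augmenting path remains; maximum flow = 17.
By max-flow min-cut, the minimum cut capacity equals the max flow.
In the residual graph, reachable from S: {S, F}.
Min-cut edges: S→B (5), S→T (12); capacity 5 + 12 = 17.

17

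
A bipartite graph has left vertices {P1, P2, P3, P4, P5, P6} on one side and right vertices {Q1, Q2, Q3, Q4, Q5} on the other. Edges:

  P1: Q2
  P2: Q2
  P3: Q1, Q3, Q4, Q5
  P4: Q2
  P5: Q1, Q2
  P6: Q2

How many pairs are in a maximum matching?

Unit-capacity flow: source→left, listed edges, right→sink; max matching = max flow.
Augmenting path P1→Q2 (+1); matched 1.
Augmenting path P3→Q1 (+1); matched 2.
Augmenting path P5→Q1→P3→Q3 (+1); matched 3.
No augmenting path remains; maximum matching = 3.
König certificate: {P3, P5, Q2} is a vertex cover of size 3 (every listed pair touches it), so no matching can be larger.

3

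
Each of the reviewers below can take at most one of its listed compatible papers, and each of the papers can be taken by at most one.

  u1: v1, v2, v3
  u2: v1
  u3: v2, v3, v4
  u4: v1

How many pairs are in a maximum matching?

3

Unit-capacity flow: source→left, listed edges, right→sink; max matching = max flow.
Augmenting path u1→v1 (+1); matched 1.
Augmenting path u3→v2 (+1); matched 2.
Augmenting path u2→v1→u1→v3 (+1); matched 3.
No augmenting path remains; maximum matching = 3.
König certificate: {u1, u3, v1} is a vertex cover of size 3 (every listed pair touches it), so no matching can be larger.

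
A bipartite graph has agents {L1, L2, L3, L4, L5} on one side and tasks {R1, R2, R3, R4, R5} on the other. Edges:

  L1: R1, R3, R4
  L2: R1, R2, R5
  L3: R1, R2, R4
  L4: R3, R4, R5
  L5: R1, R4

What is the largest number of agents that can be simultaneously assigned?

Unit-capacity flow: source→left, listed edges, right→sink; max matching = max flow.
Augmenting path L1→R1 (+1); matched 1.
Augmenting path L2→R2 (+1); matched 2.
Augmenting path L3→R4 (+1); matched 3.
Augmenting path L4→R3 (+1); matched 4.
Augmenting path L5→R1→L1→R3→L4→R5 (+1); matched 5.
No augmenting path remains; maximum matching = 5.
König certificate: {L1, L2, L3, L4, L5} is a vertex cover of size 5 (every listed pair touches it), so no matching can be larger.

5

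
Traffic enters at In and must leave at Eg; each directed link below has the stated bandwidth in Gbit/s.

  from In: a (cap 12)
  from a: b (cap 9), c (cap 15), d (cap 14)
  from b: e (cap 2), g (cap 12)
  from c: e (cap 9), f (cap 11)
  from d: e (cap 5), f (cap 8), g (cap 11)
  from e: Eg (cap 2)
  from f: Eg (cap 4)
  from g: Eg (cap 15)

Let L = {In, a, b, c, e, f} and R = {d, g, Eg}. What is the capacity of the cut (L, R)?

32

Edges leaving {In, a, b, c, e, f}: a→d (14), b→g (12), e→Eg (2), f→Eg (4).
Cut capacity = 14 + 12 + 2 + 4 = 32.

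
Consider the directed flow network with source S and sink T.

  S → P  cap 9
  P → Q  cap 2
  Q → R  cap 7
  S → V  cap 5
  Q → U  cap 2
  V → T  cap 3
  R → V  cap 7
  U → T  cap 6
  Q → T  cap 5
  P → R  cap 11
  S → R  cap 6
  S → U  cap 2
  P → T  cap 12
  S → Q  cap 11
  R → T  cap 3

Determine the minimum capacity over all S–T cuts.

24

Augment S→P→T: bottleneck 9, flow now 9.
Augment S→Q→T: bottleneck 5, flow now 14.
Augment S→R→T: bottleneck 3, flow now 17.
Augment S→U→T: bottleneck 2, flow now 19.
Augment S→V→T: bottleneck 3, flow now 22.
Augment S→Q→U→T: bottleneck 2, flow now 24.
No augmenting path remains; maximum flow = 24.
By max-flow min-cut, the minimum cut capacity equals the max flow.
In the residual graph, reachable from S: {S, Q, R, V}.
Min-cut edges: S→P (9), S→U (2), Q→U (2), Q→T (5), R→T (3), V→T (3); capacity 9 + 2 + 2 + 5 + 3 + 3 = 24.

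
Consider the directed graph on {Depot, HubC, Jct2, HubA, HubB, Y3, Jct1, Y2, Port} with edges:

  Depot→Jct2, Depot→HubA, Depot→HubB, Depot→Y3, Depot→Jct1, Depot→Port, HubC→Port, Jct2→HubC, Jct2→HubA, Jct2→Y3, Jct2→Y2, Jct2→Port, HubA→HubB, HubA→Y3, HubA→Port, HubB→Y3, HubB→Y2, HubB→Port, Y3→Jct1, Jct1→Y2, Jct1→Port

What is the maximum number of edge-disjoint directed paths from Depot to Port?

5

Assign every edge capacity 1; by Menger, the answer equals the max flow.
Path Depot→Port (+1); total 1.
Path Depot→Jct2→Port (+1); total 2.
Path Depot→HubA→Port (+1); total 3.
Path Depot→HubB→Port (+1); total 4.
Path Depot→Jct1→Port (+1); total 5.
No residual Depot→Port path; max flow = 5.
Certifying cut of size 5: {Depot→HubA, Depot→HubB, Depot→Jct2, Depot→Port, Jct1→Port}.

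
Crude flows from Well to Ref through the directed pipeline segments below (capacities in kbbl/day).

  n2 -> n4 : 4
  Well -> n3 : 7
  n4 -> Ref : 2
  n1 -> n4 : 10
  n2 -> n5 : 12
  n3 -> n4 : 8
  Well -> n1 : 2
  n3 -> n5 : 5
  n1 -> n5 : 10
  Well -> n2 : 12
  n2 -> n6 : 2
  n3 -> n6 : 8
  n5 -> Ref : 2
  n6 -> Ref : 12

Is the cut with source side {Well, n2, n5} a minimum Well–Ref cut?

No — its capacity is 17, but the minimum cut has capacity 13.

Given cut capacity: 2 + 7 + 4 + 2 + 2 = 17.
Augment Well→n1→n4→Ref: bottleneck 2, flow now 2.
Augment Well→n2→n5→Ref: bottleneck 2, flow now 4.
Augment Well→n2→n6→Ref: bottleneck 2, flow now 6.
Augment Well→n3→n6→Ref: bottleneck 7, flow now 13.
No augmenting path remains; maximum flow = 13.
In the residual graph, reachable from Well: {Well, n1, n2, n4, n5}.
Min-cut edges: Well→n3 (7), n2→n6 (2), n4→Ref (2), n5→Ref (2); capacity 7 + 2 + 2 + 2 = 13.
Cut capacity 17 exceeds the max flow 13, so it is not minimum.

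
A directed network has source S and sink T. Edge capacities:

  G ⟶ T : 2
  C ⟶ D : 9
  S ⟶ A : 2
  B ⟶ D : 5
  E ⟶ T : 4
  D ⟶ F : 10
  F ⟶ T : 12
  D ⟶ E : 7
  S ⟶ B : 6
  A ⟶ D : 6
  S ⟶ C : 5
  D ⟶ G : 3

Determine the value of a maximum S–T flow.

Augment S→A→D→E→T: bottleneck 2, flow now 2.
Augment S→B→D→E→T: bottleneck 2, flow now 4.
Augment S→B→D→F→T: bottleneck 3, flow now 7.
Augment S→C→D→F→T: bottleneck 5, flow now 12.
No augmenting path remains; maximum flow = 12.
In the residual graph, reachable from S: {S, B}.
Min-cut edges: S→A (2), S→C (5), B→D (5); capacity 2 + 5 + 5 = 12.
This cut is saturated, so no flow can exceed 12.

12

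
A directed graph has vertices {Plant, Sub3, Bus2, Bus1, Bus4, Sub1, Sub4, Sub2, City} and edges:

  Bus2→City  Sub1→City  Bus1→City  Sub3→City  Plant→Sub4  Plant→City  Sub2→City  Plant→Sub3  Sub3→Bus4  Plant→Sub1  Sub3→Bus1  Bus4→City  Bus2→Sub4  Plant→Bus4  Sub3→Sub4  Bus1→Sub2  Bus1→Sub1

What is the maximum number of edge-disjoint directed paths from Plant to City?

4

Assign every edge capacity 1; by Menger, the answer equals the max flow.
Path Plant→City (+1); total 1.
Path Plant→Sub3→City (+1); total 2.
Path Plant→Bus4→City (+1); total 3.
Path Plant→Sub1→City (+1); total 4.
No residual Plant→City path; max flow = 4.
Certifying cut of size 4: {Plant→Bus4, Plant→City, Plant→Sub1, Plant→Sub3}.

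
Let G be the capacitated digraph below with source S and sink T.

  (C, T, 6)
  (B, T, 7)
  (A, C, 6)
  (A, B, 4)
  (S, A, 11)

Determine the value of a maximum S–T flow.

10

Augment S→A→B→T: bottleneck 4, flow now 4.
Augment S→A→C→T: bottleneck 6, flow now 10.
No augmenting path remains; maximum flow = 10.
In the residual graph, reachable from S: {S, A}.
Min-cut edges: A→B (4), A→C (6); capacity 4 + 6 = 10.
This cut is saturated, so no flow can exceed 10.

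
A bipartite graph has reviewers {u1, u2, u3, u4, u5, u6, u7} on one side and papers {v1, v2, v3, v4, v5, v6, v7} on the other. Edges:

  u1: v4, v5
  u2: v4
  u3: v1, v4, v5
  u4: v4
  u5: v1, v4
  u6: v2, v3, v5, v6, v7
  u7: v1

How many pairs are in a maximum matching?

4

Unit-capacity flow: source→left, listed edges, right→sink; max matching = max flow.
Augmenting path u1→v4 (+1); matched 1.
Augmenting path u3→v1 (+1); matched 2.
Augmenting path u6→v2 (+1); matched 3.
Augmenting path u2→v4→u1→v5 (+1); matched 4.
No augmenting path remains; maximum matching = 4.
König certificate: {u6, v1, v4, v5} is a vertex cover of size 4 (every listed pair touches it), so no matching can be larger.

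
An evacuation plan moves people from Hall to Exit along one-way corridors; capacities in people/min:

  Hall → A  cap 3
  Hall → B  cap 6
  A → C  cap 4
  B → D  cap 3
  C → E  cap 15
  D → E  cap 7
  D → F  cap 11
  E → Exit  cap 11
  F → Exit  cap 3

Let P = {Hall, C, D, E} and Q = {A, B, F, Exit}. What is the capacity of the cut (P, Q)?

Edges leaving {Hall, C, D, E}: Hall→A (3), Hall→B (6), D→F (11), E→Exit (11).
Cut capacity = 3 + 6 + 11 + 11 = 31.

31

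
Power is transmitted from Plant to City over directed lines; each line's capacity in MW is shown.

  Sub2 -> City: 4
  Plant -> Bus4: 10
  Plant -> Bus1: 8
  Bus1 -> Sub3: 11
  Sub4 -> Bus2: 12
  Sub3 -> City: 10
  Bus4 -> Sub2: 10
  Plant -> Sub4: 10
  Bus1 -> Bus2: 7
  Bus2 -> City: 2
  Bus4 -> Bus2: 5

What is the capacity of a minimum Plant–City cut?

Augment Plant→Sub4→Bus2→City: bottleneck 2, flow now 2.
Augment Plant→Bus4→Sub2→City: bottleneck 4, flow now 6.
Augment Plant→Bus1→Sub3→City: bottleneck 8, flow now 14.
No augmenting path remains; maximum flow = 14.
By max-flow min-cut, the minimum cut capacity equals the max flow.
In the residual graph, reachable from Plant: {Plant, Sub4, Bus4, Sub2, Bus2}.
Min-cut edges: Plant→Bus1 (8), Sub2→City (4), Bus2→City (2); capacity 8 + 4 + 2 = 14.

14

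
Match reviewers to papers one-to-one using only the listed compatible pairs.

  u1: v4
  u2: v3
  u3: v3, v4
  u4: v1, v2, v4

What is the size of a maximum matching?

Unit-capacity flow: source→left, listed edges, right→sink; max matching = max flow.
Augmenting path u1→v4 (+1); matched 1.
Augmenting path u2→v3 (+1); matched 2.
Augmenting path u4→v1 (+1); matched 3.
No augmenting path remains; maximum matching = 3.
König certificate: {u4, v3, v4} is a vertex cover of size 3 (every listed pair touches it), so no matching can be larger.

3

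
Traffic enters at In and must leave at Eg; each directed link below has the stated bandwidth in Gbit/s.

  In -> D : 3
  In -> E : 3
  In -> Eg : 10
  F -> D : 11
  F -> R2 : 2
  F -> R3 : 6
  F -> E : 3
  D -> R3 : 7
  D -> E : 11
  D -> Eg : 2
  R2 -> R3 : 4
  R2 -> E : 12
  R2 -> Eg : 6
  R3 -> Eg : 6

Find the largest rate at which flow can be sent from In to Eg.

Augment In→Eg: bottleneck 10, flow now 10.
Augment In→D→Eg: bottleneck 2, flow now 12.
Augment In→D→R3→Eg: bottleneck 1, flow now 13.
No augmenting path remains; maximum flow = 13.
In the residual graph, reachable from In: {In, E}.
Min-cut edges: In→D (3), In→Eg (10); capacity 3 + 10 = 13.
This cut is saturated, so no flow can exceed 13.

13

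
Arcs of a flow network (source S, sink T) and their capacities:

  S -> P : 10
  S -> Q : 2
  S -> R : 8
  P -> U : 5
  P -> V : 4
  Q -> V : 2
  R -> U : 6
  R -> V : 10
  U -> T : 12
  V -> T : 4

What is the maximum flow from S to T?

Augment S→P→U→T: bottleneck 5, flow now 5.
Augment S→P→V→T: bottleneck 4, flow now 9.
Augment S→R→U→T: bottleneck 6, flow now 15.
No augmenting path remains; maximum flow = 15.
In the residual graph, reachable from S: {S, P, Q, R, V}.
Min-cut edges: P→U (5), R→U (6), V→T (4); capacity 5 + 6 + 4 = 15.
This cut is saturated, so no flow can exceed 15.

15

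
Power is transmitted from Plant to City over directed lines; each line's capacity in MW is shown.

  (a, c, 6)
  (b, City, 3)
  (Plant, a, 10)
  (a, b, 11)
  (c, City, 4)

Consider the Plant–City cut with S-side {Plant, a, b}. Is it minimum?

Given cut capacity: 6 + 3 = 9.
Augment Plant→a→b→City: bottleneck 3, flow now 3.
Augment Plant→a→c→City: bottleneck 4, flow now 7.
No augmenting path remains; maximum flow = 7.
In the residual graph, reachable from Plant: {Plant, a, b, c}.
Min-cut edges: b→City (3), c→City (4); capacity 3 + 4 = 7.
Cut capacity 9 exceeds the max flow 7, so it is not minimum.

No — its capacity is 9, but the minimum cut has capacity 7.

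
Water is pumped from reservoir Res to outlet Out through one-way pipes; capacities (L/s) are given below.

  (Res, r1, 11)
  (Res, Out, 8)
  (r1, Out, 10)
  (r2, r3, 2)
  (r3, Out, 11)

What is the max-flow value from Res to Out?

18

Augment Res→Out: bottleneck 8, flow now 8.
Augment Res→r1→Out: bottleneck 10, flow now 18.
No augmenting path remains; maximum flow = 18.
In the residual graph, reachable from Res: {Res, r1}.
Min-cut edges: Res→Out (8), r1→Out (10); capacity 8 + 10 = 18.
This cut is saturated, so no flow can exceed 18.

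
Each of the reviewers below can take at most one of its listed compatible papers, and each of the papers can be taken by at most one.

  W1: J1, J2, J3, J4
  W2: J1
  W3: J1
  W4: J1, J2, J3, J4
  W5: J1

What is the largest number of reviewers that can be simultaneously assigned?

Unit-capacity flow: source→left, listed edges, right→sink; max matching = max flow.
Augmenting path W1→J1 (+1); matched 1.
Augmenting path W4→J2 (+1); matched 2.
Augmenting path W2→J1→W1→J3 (+1); matched 3.
No augmenting path remains; maximum matching = 3.
König certificate: {W1, W4, J1} is a vertex cover of size 3 (every listed pair touches it), so no matching can be larger.

3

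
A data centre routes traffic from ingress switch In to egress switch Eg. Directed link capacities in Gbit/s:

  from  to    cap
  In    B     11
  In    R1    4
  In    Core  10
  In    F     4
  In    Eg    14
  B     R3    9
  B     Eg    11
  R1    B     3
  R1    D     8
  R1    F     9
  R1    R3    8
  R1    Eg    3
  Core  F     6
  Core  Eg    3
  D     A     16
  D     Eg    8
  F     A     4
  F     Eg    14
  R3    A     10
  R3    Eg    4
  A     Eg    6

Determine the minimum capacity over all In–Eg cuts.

Augment In→Eg: bottleneck 14, flow now 14.
Augment In→B→Eg: bottleneck 11, flow now 25.
Augment In→R1→Eg: bottleneck 3, flow now 28.
Augment In→Core→Eg: bottleneck 3, flow now 31.
Augment In→F→Eg: bottleneck 4, flow now 35.
Augment In→R1→D→Eg: bottleneck 1, flow now 36.
Augment In→Core→F→Eg: bottleneck 6, flow now 42.
No augmenting path remains; maximum flow = 42.
By max-flow min-cut, the minimum cut capacity equals the max flow.
In the residual graph, reachable from In: {In, Core}.
Min-cut edges: In→B (11), In→R1 (4), In→F (4), In→Eg (14), Core→F (6), Core→Eg (3); capacity 11 + 4 + 4 + 14 + 6 + 3 = 42.

42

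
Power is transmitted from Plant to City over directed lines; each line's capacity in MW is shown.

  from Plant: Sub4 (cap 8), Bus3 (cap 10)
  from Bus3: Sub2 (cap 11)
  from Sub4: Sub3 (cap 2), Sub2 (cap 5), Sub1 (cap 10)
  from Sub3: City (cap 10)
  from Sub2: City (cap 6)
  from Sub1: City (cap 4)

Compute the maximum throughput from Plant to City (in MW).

12

Augment Plant→Bus3→Sub2→City: bottleneck 6, flow now 6.
Augment Plant→Sub4→Sub3→City: bottleneck 2, flow now 8.
Augment Plant→Sub4→Sub1→City: bottleneck 4, flow now 12.
No augmenting path remains; maximum flow = 12.
In the residual graph, reachable from Plant: {Plant, Bus3, Sub4, Sub2, Sub1}.
Min-cut edges: Sub4→Sub3 (2), Sub2→City (6), Sub1→City (4); capacity 2 + 6 + 4 = 12.
This cut is saturated, so no flow can exceed 12.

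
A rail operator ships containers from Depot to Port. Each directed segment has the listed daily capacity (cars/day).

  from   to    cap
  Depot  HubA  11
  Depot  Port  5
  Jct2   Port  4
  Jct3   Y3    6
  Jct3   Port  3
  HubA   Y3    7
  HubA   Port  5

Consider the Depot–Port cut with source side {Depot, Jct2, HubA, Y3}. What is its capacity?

14

Edges leaving {Depot, Jct2, HubA, Y3}: Depot→Port (5), Jct2→Port (4), HubA→Port (5).
Cut capacity = 5 + 4 + 5 = 14.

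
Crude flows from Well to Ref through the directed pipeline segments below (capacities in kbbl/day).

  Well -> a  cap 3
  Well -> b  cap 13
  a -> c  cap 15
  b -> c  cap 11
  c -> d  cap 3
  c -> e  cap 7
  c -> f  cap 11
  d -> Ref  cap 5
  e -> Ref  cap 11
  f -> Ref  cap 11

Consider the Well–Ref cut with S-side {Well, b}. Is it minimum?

Given cut capacity: 3 + 11 = 14.
Augment Well→a→c→d→Ref: bottleneck 3, flow now 3.
Augment Well→b→c→e→Ref: bottleneck 7, flow now 10.
Augment Well→b→c→f→Ref: bottleneck 4, flow now 14.
No augmenting path remains; maximum flow = 14.
Cut capacity 14 equals the max flow, so it is a minimum cut.

Yes — it is a minimum cut (capacity 14).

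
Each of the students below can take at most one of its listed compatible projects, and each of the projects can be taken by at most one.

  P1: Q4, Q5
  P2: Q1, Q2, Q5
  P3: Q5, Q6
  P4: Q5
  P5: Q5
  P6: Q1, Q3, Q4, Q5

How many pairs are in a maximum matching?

Unit-capacity flow: source→left, listed edges, right→sink; max matching = max flow.
Augmenting path P1→Q4 (+1); matched 1.
Augmenting path P2→Q1 (+1); matched 2.
Augmenting path P3→Q5 (+1); matched 3.
Augmenting path P6→Q3 (+1); matched 4.
Augmenting path P4→Q5→P3→Q6 (+1); matched 5.
No augmenting path remains; maximum matching = 5.
König certificate: {P1, P2, P3, P6, Q5} is a vertex cover of size 5 (every listed pair touches it), so no matching can be larger.

5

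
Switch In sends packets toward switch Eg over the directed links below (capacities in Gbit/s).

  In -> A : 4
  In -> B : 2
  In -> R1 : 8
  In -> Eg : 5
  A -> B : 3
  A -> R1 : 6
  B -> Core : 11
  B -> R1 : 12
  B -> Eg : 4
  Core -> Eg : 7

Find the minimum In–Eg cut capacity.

10

Augment In→Eg: bottleneck 5, flow now 5.
Augment In→B→Eg: bottleneck 2, flow now 7.
Augment In→A→B→Eg: bottleneck 2, flow now 9.
Augment In→A→B→Core→Eg: bottleneck 1, flow now 10.
No augmenting path remains; maximum flow = 10.
By max-flow min-cut, the minimum cut capacity equals the max flow.
In the residual graph, reachable from In: {In, A, R1}.
Min-cut edges: In→B (2), In→Eg (5), A→B (3); capacity 2 + 5 + 3 = 10.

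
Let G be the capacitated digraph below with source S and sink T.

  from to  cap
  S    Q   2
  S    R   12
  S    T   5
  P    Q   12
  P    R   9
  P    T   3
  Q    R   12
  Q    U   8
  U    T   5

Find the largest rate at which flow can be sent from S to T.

7

Augment S→T: bottleneck 5, flow now 5.
Augment S→Q→U→T: bottleneck 2, flow now 7.
No augmenting path remains; maximum flow = 7.
In the residual graph, reachable from S: {S, R}.
Min-cut edges: S→Q (2), S→T (5); capacity 2 + 5 = 7.
This cut is saturated, so no flow can exceed 7.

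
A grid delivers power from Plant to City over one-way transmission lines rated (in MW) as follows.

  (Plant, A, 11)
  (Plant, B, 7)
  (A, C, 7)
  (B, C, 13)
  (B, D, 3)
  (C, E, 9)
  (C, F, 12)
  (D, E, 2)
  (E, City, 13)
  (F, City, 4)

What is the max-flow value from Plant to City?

Augment Plant→A→C→E→City: bottleneck 7, flow now 7.
Augment Plant→B→C→E→City: bottleneck 2, flow now 9.
Augment Plant→B→C→F→City: bottleneck 4, flow now 13.
Augment Plant→B→D→E→City: bottleneck 1, flow now 14.
No augmenting path remains; maximum flow = 14.
In the residual graph, reachable from Plant: {Plant, A}.
Min-cut edges: Plant→B (7), A→C (7); capacity 7 + 7 = 14.
This cut is saturated, so no flow can exceed 14.

14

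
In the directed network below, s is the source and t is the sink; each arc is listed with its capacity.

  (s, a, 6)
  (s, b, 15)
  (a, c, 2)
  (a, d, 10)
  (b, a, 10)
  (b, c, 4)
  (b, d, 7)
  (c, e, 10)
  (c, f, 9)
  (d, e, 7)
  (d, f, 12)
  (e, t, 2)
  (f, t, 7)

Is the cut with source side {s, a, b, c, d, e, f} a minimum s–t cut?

Yes — it is a minimum cut (capacity 9).

Given cut capacity: 2 + 7 = 9.
Augment s→a→c→e→t: bottleneck 2, flow now 2.
Augment s→a→d→f→t: bottleneck 4, flow now 6.
Augment s→b→c→f→t: bottleneck 3, flow now 9.
No augmenting path remains; maximum flow = 9.
Cut capacity 9 equals the max flow, so it is a minimum cut.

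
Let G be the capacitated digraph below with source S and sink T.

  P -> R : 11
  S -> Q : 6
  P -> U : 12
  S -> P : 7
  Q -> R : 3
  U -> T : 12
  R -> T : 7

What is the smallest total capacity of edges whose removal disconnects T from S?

10

Augment S→P→R→T: bottleneck 7, flow now 7.
Augment S→Q→R→P→U→T: bottleneck 3, flow now 10. (uses reverse residual edge)
No augmenting path remains; maximum flow = 10.
By max-flow min-cut, the minimum cut capacity equals the max flow.
In the residual graph, reachable from S: {S, Q}.
Min-cut edges: S→P (7), Q→R (3); capacity 7 + 3 = 10.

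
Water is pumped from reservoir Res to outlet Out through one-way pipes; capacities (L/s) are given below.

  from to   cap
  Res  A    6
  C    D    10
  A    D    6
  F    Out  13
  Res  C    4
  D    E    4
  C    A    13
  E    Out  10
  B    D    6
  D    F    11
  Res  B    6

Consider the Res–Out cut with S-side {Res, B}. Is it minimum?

No — its capacity is 16, but the minimum cut has capacity 15.

Given cut capacity: 6 + 4 + 6 = 16.
Augment Res→A→D→E→Out: bottleneck 4, flow now 4.
Augment Res→A→D→F→Out: bottleneck 2, flow now 6.
Augment Res→B→D→F→Out: bottleneck 6, flow now 12.
Augment Res→C→D→F→Out: bottleneck 3, flow now 15.
No augmenting path remains; maximum flow = 15.
In the residual graph, reachable from Res: {Res, A, B, C, D}.
Min-cut edges: D→E (4), D→F (11); capacity 4 + 11 = 15.
Cut capacity 16 exceeds the max flow 15, so it is not minimum.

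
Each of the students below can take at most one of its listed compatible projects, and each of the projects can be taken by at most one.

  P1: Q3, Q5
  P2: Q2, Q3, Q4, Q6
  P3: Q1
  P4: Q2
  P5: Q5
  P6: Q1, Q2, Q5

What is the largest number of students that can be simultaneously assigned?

Unit-capacity flow: source→left, listed edges, right→sink; max matching = max flow.
Augmenting path P1→Q3 (+1); matched 1.
Augmenting path P2→Q2 (+1); matched 2.
Augmenting path P3→Q1 (+1); matched 3.
Augmenting path P5→Q5 (+1); matched 4.
Augmenting path P4→Q2→P2→Q4 (+1); matched 5.
No augmenting path remains; maximum matching = 5.
König certificate: {P1, P2, Q1, Q2, Q5} is a vertex cover of size 5 (every listed pair touches it), so no matching can be larger.

5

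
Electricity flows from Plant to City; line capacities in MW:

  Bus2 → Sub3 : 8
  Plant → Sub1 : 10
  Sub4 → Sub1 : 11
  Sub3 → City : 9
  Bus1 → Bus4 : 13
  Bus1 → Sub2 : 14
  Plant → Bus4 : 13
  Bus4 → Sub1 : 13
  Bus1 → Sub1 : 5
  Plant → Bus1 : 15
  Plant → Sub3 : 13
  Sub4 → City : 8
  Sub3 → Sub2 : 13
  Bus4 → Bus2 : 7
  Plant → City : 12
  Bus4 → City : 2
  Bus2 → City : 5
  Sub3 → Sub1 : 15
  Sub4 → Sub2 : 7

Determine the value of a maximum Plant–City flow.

28

Augment Plant→City: bottleneck 12, flow now 12.
Augment Plant→Bus4→City: bottleneck 2, flow now 14.
Augment Plant→Sub3→City: bottleneck 9, flow now 23.
Augment Plant→Bus4→Bus2→City: bottleneck 5, flow now 28.
No augmenting path remains; maximum flow = 28.
In the residual graph, reachable from Plant: {Plant, Bus1, Bus4, Bus2, Sub3, Sub2, Sub1}.
Min-cut edges: Plant→City (12), Bus4→City (2), Bus2→City (5), Sub3→City (9); capacity 12 + 2 + 5 + 9 = 28.
This cut is saturated, so no flow can exceed 28.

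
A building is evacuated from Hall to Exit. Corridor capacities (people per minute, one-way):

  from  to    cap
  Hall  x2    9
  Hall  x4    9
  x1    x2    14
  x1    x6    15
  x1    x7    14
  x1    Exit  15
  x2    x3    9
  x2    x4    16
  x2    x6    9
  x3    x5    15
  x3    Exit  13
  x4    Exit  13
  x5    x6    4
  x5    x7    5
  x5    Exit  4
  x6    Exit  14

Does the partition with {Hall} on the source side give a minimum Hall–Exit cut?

Given cut capacity: 9 + 9 = 18.
Augment Hall→x4→Exit: bottleneck 9, flow now 9.
Augment Hall→x2→x3→Exit: bottleneck 9, flow now 18.
No augmenting path remains; maximum flow = 18.
Cut capacity 18 equals the max flow, so it is a minimum cut.

Yes — it is a minimum cut (capacity 18).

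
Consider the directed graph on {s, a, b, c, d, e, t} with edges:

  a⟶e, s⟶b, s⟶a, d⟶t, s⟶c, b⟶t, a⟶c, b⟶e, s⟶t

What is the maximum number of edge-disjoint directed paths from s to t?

Assign every edge capacity 1; by Menger, the answer equals the max flow.
Path s→t (+1); total 1.
Path s→b→t (+1); total 2.
No residual s→t path; max flow = 2.
Certifying cut of size 2: {s→b, s→t}.

2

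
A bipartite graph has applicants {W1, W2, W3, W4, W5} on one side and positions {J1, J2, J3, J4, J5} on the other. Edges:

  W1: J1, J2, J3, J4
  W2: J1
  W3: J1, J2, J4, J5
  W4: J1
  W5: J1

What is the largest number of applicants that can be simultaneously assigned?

3

Unit-capacity flow: source→left, listed edges, right→sink; max matching = max flow.
Augmenting path W1→J1 (+1); matched 1.
Augmenting path W3→J2 (+1); matched 2.
Augmenting path W2→J1→W1→J3 (+1); matched 3.
No augmenting path remains; maximum matching = 3.
König certificate: {W1, W3, J1} is a vertex cover of size 3 (every listed pair touches it), so no matching can be larger.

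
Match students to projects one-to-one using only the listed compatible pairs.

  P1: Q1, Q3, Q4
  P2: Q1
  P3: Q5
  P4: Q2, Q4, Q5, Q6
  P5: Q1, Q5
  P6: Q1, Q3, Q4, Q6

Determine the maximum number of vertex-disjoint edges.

Unit-capacity flow: source→left, listed edges, right→sink; max matching = max flow.
Augmenting path P1→Q1 (+1); matched 1.
Augmenting path P3→Q5 (+1); matched 2.
Augmenting path P4→Q2 (+1); matched 3.
Augmenting path P6→Q3 (+1); matched 4.
Augmenting path P2→Q1→P1→Q4 (+1); matched 5.
No augmenting path remains; maximum matching = 5.
König certificate: {P1, P4, P6, Q1, Q5} is a vertex cover of size 5 (every listed pair touches it), so no matching can be larger.

5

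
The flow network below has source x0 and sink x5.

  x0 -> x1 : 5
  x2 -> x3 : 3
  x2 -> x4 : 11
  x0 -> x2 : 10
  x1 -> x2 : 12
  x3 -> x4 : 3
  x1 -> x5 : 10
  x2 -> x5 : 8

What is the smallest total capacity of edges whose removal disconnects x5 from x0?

13

Augment x0→x1→x5: bottleneck 5, flow now 5.
Augment x0→x2→x5: bottleneck 8, flow now 13.
No augmenting path remains; maximum flow = 13.
By max-flow min-cut, the minimum cut capacity equals the max flow.
In the residual graph, reachable from x0: {x0, x2, x3, x4}.
Min-cut edges: x0→x1 (5), x2→x5 (8); capacity 5 + 8 = 13.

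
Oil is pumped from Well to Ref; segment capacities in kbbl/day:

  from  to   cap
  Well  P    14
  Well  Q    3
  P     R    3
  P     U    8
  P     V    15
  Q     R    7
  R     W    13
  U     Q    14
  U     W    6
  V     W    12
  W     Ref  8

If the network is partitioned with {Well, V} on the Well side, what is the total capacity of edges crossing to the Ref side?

29

Edges leaving {Well, V}: Well→P (14), Well→Q (3), V→W (12).
Cut capacity = 14 + 3 + 12 = 29.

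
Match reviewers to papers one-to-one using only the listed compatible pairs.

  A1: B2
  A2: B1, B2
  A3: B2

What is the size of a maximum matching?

2

Unit-capacity flow: source→left, listed edges, right→sink; max matching = max flow.
Augmenting path A1→B2 (+1); matched 1.
Augmenting path A2→B1 (+1); matched 2.
No augmenting path remains; maximum matching = 2.
König certificate: {A2, B2} is a vertex cover of size 2 (every listed pair touches it), so no matching can be larger.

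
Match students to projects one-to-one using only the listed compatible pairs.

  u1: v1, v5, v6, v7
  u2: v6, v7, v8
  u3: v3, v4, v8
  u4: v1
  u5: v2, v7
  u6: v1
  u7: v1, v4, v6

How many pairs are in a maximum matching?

Unit-capacity flow: source→left, listed edges, right→sink; max matching = max flow.
Augmenting path u1→v1 (+1); matched 1.
Augmenting path u2→v6 (+1); matched 2.
Augmenting path u3→v3 (+1); matched 3.
Augmenting path u5→v2 (+1); matched 4.
Augmenting path u7→v4 (+1); matched 5.
Augmenting path u4→v1→u1→v5 (+1); matched 6.
No augmenting path remains; maximum matching = 6.
König certificate: {u1, u2, u3, u5, u7, v1} is a vertex cover of size 6 (every listed pair touches it), so no matching can be larger.

6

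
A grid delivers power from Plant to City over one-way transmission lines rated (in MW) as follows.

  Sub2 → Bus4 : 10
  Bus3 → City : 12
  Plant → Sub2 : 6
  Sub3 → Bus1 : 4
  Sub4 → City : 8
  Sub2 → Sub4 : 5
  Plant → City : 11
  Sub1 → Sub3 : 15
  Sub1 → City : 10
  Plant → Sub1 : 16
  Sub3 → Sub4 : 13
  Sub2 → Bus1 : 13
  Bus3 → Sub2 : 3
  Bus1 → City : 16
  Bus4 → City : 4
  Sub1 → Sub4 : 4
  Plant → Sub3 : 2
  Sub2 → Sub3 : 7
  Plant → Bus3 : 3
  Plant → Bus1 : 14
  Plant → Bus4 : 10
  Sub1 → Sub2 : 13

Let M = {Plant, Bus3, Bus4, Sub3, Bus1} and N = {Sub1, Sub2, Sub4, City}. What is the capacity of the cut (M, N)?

Edges leaving {Plant, Bus3, Bus4, Sub3, Bus1}: Plant→Sub1 (16), Plant→Sub2 (6), Plant→City (11), Bus3→Sub2 (3), Bus3→City (12), Bus4→City (4), Sub3→Sub4 (13), Bus1→City (16).
Cut capacity = 16 + 6 + 11 + 3 + 12 + 4 + 13 + 16 = 81.

81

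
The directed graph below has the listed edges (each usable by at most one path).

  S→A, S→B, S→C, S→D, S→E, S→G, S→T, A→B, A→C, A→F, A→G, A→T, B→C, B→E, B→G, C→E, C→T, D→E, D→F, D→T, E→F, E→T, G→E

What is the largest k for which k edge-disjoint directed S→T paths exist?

5

Assign every edge capacity 1; by Menger, the answer equals the max flow.
Path S→T (+1); total 1.
Path S→A→T (+1); total 2.
Path S→C→T (+1); total 3.
Path S→D→T (+1); total 4.
Path S→E→T (+1); total 5.
No residual S→T path; max flow = 5.
Certifying cut of size 5: {C→T, E→T, S→A, S→D, S→T}.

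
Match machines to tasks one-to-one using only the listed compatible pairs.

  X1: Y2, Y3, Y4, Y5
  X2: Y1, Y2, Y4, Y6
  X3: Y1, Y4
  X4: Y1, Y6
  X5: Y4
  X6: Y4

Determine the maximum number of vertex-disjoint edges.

Unit-capacity flow: source→left, listed edges, right→sink; max matching = max flow.
Augmenting path X1→Y2 (+1); matched 1.
Augmenting path X2→Y1 (+1); matched 2.
Augmenting path X3→Y4 (+1); matched 3.
Augmenting path X4→Y6 (+1); matched 4.
Augmenting path X5→Y4→X3→Y1→X2→Y2→X1→Y3 (+1); matched 5.
No augmenting path remains; maximum matching = 5.
König certificate: {X1, X2, X3, X4, Y4} is a vertex cover of size 5 (every listed pair touches it), so no matching can be larger.

5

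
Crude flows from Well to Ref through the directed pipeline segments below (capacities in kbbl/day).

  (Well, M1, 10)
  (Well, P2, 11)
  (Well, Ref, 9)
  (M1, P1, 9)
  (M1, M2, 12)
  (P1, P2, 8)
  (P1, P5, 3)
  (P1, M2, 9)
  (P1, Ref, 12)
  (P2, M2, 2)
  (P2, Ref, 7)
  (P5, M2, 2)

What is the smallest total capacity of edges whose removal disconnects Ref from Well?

25

Augment Well→Ref: bottleneck 9, flow now 9.
Augment Well→P2→Ref: bottleneck 7, flow now 16.
Augment Well→M1→P1→Ref: bottleneck 9, flow now 25.
No augmenting path remains; maximum flow = 25.
By max-flow min-cut, the minimum cut capacity equals the max flow.
In the residual graph, reachable from Well: {Well, M1, P2, M2}.
Min-cut edges: Well→Ref (9), M1→P1 (9), P2→Ref (7); capacity 9 + 9 + 7 = 25.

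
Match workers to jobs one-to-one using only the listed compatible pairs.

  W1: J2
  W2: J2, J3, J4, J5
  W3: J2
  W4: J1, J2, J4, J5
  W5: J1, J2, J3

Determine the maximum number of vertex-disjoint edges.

4

Unit-capacity flow: source→left, listed edges, right→sink; max matching = max flow.
Augmenting path W1→J2 (+1); matched 1.
Augmenting path W2→J3 (+1); matched 2.
Augmenting path W4→J1 (+1); matched 3.
Augmenting path W5→J1→W4→J4 (+1); matched 4.
No augmenting path remains; maximum matching = 4.
König certificate: {W2, W4, W5, J2} is a vertex cover of size 4 (every listed pair touches it), so no matching can be larger.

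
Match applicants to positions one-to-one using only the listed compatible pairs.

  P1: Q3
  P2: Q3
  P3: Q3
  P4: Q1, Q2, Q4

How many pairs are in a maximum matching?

2

Unit-capacity flow: source→left, listed edges, right→sink; max matching = max flow.
Augmenting path P1→Q3 (+1); matched 1.
Augmenting path P4→Q1 (+1); matched 2.
No augmenting path remains; maximum matching = 2.
König certificate: {P4, Q3} is a vertex cover of size 2 (every listed pair touches it), so no matching can be larger.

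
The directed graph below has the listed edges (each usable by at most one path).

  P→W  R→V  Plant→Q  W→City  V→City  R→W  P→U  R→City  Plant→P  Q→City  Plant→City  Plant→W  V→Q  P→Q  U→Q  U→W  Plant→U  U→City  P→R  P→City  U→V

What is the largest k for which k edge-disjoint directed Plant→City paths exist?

Assign every edge capacity 1; by Menger, the answer equals the max flow.
Path Plant→City (+1); total 1.
Path Plant→P→City (+1); total 2.
Path Plant→Q→City (+1); total 3.
Path Plant→U→City (+1); total 4.
Path Plant→W→City (+1); total 5.
No residual Plant→City path; max flow = 5.
Certifying cut of size 5: {Plant→City, Plant→P, Plant→Q, Plant→U, Plant→W}.

5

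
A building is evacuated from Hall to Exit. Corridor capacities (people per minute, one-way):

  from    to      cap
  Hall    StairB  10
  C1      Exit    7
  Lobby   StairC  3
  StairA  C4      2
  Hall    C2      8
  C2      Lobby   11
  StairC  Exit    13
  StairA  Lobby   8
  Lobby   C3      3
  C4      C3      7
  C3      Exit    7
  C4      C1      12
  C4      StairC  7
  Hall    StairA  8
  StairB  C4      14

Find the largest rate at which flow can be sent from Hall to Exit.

Augment Hall→C2→Lobby→C3→Exit: bottleneck 3, flow now 3.
Augment Hall→C2→Lobby→StairC→Exit: bottleneck 3, flow now 6.
Augment Hall→StairB→C4→C1→Exit: bottleneck 7, flow now 13.
Augment Hall→StairB→C4→C3→Exit: bottleneck 3, flow now 16.
Augment Hall→StairA→C4→C3→Exit: bottleneck 1, flow now 17.
Augment Hall→StairA→C4→StairC→Exit: bottleneck 1, flow now 18.
No augmenting path remains; maximum flow = 18.
In the residual graph, reachable from Hall: {Hall, C2, StairA, Lobby}.
Min-cut edges: Hall→StairB (10), StairA→C4 (2), Lobby→C3 (3), Lobby→StairC (3); capacity 10 + 2 + 3 + 3 = 18.
This cut is saturated, so no flow can exceed 18.

18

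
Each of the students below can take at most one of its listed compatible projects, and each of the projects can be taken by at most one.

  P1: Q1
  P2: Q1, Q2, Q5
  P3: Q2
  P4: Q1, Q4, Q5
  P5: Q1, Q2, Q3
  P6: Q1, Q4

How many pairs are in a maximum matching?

Unit-capacity flow: source→left, listed edges, right→sink; max matching = max flow.
Augmenting path P1→Q1 (+1); matched 1.
Augmenting path P2→Q2 (+1); matched 2.
Augmenting path P4→Q4 (+1); matched 3.
Augmenting path P5→Q3 (+1); matched 4.
Augmenting path P3→Q2→P2→Q5 (+1); matched 5.
No augmenting path remains; maximum matching = 5.
König certificate: {P5, Q1, Q2, Q4, Q5} is a vertex cover of size 5 (every listed pair touches it), so no matching can be larger.

5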